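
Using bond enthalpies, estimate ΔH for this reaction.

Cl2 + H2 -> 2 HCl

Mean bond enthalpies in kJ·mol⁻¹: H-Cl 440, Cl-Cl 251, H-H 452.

ΔH ≈ −177 kJ

Bonds broken (reactants):
  Cl-Cl: 1 × 251 = 251
  H-H: 1 × 452 = 452
  Σ(broken) = 703 kJ
Bonds formed (products):
  H-Cl: 2 × 440 = 880
  Σ(formed) = 880 kJ
ΔH = Σ(broken) − Σ(formed) = 703 − 880 = −177 kJ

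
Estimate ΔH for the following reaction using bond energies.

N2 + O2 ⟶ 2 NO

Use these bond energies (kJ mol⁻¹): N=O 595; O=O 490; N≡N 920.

Bonds broken (reactants):
  N≡N: 1 × 920 = 920
  O=O: 1 × 490 = 490
  Σ(broken) = 1410 kJ
Bonds formed (products):
  N=O: 2 × 595 = 1190
  Σ(formed) = 1190 kJ
ΔH = Σ(broken) − Σ(formed) = 1410 − 1190 = +220 kJ

ΔH ≈ +220 kJ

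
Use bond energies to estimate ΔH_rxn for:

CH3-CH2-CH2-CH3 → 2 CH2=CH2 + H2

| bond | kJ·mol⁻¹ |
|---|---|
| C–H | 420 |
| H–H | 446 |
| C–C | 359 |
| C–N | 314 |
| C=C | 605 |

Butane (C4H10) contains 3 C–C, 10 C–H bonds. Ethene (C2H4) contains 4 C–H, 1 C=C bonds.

Bonds broken (reactants):
  C–C: 3 × 359 = 1077
  C–H: 10 × 420 = 4200
  Σ(broken) = 5277 kJ
Bonds formed (products):
  C–H: 8 × 420 = 3360
  C=C: 2 × 605 = 1210
  H–H: 1 × 446 = 446
  Σ(formed) = 5016 kJ
ΔH = Σ(broken) − Σ(formed) = 5277 − 5016 = +261 kJ

ΔH ≈ +261 kJ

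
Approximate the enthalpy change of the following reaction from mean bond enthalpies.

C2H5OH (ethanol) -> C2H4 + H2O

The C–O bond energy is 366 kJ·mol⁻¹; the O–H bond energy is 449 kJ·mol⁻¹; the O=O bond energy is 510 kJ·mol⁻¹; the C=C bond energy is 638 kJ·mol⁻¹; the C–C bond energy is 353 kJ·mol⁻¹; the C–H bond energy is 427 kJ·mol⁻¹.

Bonds broken (reactants):
  C–C: 1 × 353 = 353
  C–H: 5 × 427 = 2135
  C–O: 1 × 366 = 366
  O–H: 1 × 449 = 449
  Σ(broken) = 3303 kJ
Bonds formed (products):
  C–H: 4 × 427 = 1708
  C=C: 1 × 638 = 638
  O–H: 2 × 449 = 898
  Σ(formed) = 3244 kJ
ΔH = Σ(broken) − Σ(formed) = 3303 − 3244 = +59 kJ

ΔH ≈ +59 kJ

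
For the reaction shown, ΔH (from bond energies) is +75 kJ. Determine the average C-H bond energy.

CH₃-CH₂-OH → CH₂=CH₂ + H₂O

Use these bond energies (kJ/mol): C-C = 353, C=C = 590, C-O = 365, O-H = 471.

Let D be the C-H bond energy.
Σ(broken) = 1×353 + 5×D + 1×365 + 1×471 = 1189 + 5D
Σ(formed) = 4×D + 1×590 + 2×471 = 1532 + 4D
ΔH = Σ(broken) − Σ(formed) = (1189 + 5D) − (1532 + 4D) = −343 + D
Setting this equal to +75 kJ gives D = 418 kJ/mol.

D(C-H) ≈ 418 kJ/mol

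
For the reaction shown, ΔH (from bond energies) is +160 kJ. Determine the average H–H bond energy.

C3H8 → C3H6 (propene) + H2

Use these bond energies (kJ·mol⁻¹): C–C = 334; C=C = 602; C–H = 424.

D(H–H) ≈ 420 kJ/mol

Let D be the H–H bond energy.
Σ(broken) = 2×334 + 8×424 = 4060
Σ(formed) = 1×334 + 6×424 + 1×602 + 1×D = 3480 + D
ΔH = Σ(broken) − Σ(formed) = (4060) − (3480 + D) = +580 − D
Setting this equal to +160 kJ gives D = 420 kJ/mol.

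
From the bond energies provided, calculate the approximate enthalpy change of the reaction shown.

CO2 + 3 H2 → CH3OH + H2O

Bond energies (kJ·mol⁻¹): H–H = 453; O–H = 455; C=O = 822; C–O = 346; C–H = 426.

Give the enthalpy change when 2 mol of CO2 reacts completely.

Bonds broken (reactants):
  C=O: 2 × 822 = 1644
  H–H: 3 × 453 = 1359
  Σ(broken) = 3003 kJ
Bonds formed (products):
  C–H: 3 × 426 = 1278
  C–O: 1 × 346 = 346
  O–H: 3 × 455 = 1365
  Σ(formed) = 2989 kJ
ΔH = Σ(broken) − Σ(formed) = 3003 − 2989 = +14 kJ
For 2× the reaction as written: 2 × (+14) = +28 kJ

ΔH = +28 kJ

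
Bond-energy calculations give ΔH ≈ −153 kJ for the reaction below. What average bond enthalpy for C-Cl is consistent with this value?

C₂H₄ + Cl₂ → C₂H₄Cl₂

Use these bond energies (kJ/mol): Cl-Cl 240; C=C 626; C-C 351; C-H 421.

D(C-Cl) ≈ 334 kJ/mol

Let D be the C-Cl bond energy.
Σ(broken) = 4×421 + 1×626 + 1×240 = 2550
Σ(formed) = 1×351 + 2×D + 4×421 = 2035 + 2D
ΔH = Σ(broken) − Σ(formed) = (2550) − (2035 + 2D) = +515 − 2D
Setting this equal to −153 kJ gives 2D = 668, so D = 334 kJ/mol.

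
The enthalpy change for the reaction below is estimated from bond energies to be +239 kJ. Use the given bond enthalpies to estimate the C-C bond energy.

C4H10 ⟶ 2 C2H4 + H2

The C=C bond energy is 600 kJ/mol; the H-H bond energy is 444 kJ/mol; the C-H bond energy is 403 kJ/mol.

D(C-C) ≈ 359 kJ/mol

Let D be the C-C bond energy.
Σ(broken) = 3×D + 10×403 = 4030 + 3D
Σ(formed) = 8×403 + 2×600 + 1×444 = 4868
ΔH = Σ(broken) − Σ(formed) = (4030 + 3D) − (4868) = −838 + 3D
Setting this equal to +239 kJ gives 3D = 1077, so D = 359 kJ/mol.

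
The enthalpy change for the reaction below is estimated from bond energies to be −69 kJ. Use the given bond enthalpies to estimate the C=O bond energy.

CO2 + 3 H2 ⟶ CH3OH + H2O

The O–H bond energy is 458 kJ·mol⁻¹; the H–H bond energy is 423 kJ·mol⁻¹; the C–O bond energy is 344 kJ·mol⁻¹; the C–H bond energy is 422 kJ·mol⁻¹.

D(C=O) ≈ 823 kJ/mol

Let D be the C=O bond energy.
Σ(broken) = 2×D + 3×423 = 1269 + 2D
Σ(formed) = 3×422 + 1×344 + 3×458 = 2984
ΔH = Σ(broken) − Σ(formed) = (1269 + 2D) − (2984) = −1715 + 2D
Setting this equal to −69 kJ gives 2D = 1646, so D = 823 kJ/mol.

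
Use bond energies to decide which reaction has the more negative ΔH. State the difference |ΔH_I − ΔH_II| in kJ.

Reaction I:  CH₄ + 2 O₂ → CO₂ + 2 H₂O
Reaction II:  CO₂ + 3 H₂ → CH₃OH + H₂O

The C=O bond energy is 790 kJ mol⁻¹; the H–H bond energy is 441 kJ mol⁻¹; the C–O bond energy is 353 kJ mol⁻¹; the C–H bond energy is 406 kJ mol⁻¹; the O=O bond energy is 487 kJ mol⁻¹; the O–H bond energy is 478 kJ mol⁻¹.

Reaction I, by 792 kJ

Reaction I:
  Bonds broken (reactants):
    C–H: 4 × 406 = 1624
    O=O: 2 × 487 = 974
    Σ(broken) = 2598 kJ
  Bonds formed (products):
    C=O: 2 × 790 = 1580
    O–H: 4 × 478 = 1912
    Σ(formed) = 3492 kJ
  ΔH_I = 2598 − 3492 = −894 kJ
Reaction II:
  Bonds broken (reactants):
    C=O: 2 × 790 = 1580
    H–H: 3 × 441 = 1323
    Σ(broken) = 2903 kJ
  Bonds formed (products):
    C–H: 3 × 406 = 1218
    C–O: 1 × 353 = 353
    O–H: 3 × 478 = 1434
    Σ(formed) = 3005 kJ
  ΔH_II = 2903 − 3005 = −102 kJ
ΔH_I − ΔH_II = −792 kJ, so reaction I has the more negative ΔH; |ΔH_I − ΔH_II| = 792 kJ.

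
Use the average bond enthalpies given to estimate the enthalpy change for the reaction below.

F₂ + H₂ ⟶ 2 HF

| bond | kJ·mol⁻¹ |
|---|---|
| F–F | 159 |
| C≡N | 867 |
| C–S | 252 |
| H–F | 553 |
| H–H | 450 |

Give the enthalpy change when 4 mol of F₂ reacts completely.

Bonds broken (reactants):
  F–F: 1 × 159 = 159
  H–H: 1 × 450 = 450
  Σ(broken) = 609 kJ
Bonds formed (products):
  H–F: 2 × 553 = 1106
  Σ(formed) = 1106 kJ
ΔH = Σ(broken) − Σ(formed) = 609 − 1106 = −497 kJ
For 4× the reaction as written: 4 × (−497) = −1988 kJ

ΔH = −1988 kJ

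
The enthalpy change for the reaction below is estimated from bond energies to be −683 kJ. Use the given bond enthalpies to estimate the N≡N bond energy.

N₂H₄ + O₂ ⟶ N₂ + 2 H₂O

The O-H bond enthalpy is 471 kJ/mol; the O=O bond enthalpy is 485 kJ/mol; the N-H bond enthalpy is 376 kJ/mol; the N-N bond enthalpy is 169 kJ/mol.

D(N≡N) ≈ 957 kJ/mol

Let D be the N≡N bond energy.
Σ(broken) = 4×376 + 1×169 + 1×485 = 2158
Σ(formed) = 1×D + 4×471 = 1884 + D
ΔH = Σ(broken) − Σ(formed) = (2158) − (1884 + D) = +274 − D
Setting this equal to −683 kJ gives D = 957 kJ/mol.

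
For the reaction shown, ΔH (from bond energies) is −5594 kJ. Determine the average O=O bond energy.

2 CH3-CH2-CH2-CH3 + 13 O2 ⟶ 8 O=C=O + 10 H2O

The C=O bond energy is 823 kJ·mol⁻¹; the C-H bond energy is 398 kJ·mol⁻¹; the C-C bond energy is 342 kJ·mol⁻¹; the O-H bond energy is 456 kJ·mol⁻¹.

D(O=O) ≈ 514 kJ/mol

Let D be the O=O bond energy.
Σ(broken) = 6×342 + 20×398 + 13×D = 10012 + 13D
Σ(formed) = 16×823 + 20×456 = 22288
ΔH = Σ(broken) − Σ(formed) = (10012 + 13D) − (22288) = −12276 + 13D
Setting this equal to −5594 kJ gives 13D = 6682, so D = 514 kJ/mol.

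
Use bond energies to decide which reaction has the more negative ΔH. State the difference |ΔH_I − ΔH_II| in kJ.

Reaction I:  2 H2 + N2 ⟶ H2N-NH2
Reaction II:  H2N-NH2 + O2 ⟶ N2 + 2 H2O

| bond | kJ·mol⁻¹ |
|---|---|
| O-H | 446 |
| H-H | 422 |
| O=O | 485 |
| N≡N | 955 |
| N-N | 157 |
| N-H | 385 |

Reaction II, by 659 kJ

Reaction I:
  Bonds broken (reactants):
    H-H: 2 × 422 = 844
    N≡N: 1 × 955 = 955
    Σ(broken) = 1799 kJ
  Bonds formed (products):
    N-H: 4 × 385 = 1540
    N-N: 1 × 157 = 157
    Σ(formed) = 1697 kJ
  ΔH_I = 1799 − 1697 = +102 kJ
Reaction II:
  Bonds broken (reactants):
    N-H: 4 × 385 = 1540
    N-N: 1 × 157 = 157
    O=O: 1 × 485 = 485
    Σ(broken) = 2182 kJ
  Bonds formed (products):
    N≡N: 1 × 955 = 955
    O-H: 4 × 446 = 1784
    Σ(formed) = 2739 kJ
  ΔH_II = 2182 − 2739 = −557 kJ
ΔH_I − ΔH_II = +659 kJ, so reaction II has the more negative ΔH; |ΔH_I − ΔH_II| = 659 kJ.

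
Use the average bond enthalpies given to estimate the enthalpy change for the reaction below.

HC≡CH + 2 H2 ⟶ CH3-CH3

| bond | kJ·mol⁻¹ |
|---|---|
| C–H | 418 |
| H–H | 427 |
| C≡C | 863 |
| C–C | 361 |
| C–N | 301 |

Bonds broken (reactants):
  C≡C: 1 × 863 = 863
  C–H: 2 × 418 = 836
  H–H: 2 × 427 = 854
  Σ(broken) = 2553 kJ
Bonds formed (products):
  C–C: 1 × 361 = 361
  C–H: 6 × 418 = 2508
  Σ(formed) = 2869 kJ
ΔH = Σ(broken) − Σ(formed) = 2553 − 2869 = −316 kJ

ΔH ≈ −316 kJ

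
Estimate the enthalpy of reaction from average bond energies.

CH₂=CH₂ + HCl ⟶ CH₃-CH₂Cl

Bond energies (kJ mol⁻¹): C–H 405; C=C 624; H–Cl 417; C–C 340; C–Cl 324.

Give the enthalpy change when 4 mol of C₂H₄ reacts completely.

Bonds broken (reactants):
  C–H: 4 × 405 = 1620
  C=C: 1 × 624 = 624
  H–Cl: 1 × 417 = 417
  Σ(broken) = 2661 kJ
Bonds formed (products):
  C–C: 1 × 340 = 340
  C–Cl: 1 × 324 = 324
  C–H: 5 × 405 = 2025
  Σ(formed) = 2689 kJ
ΔH = Σ(broken) − Σ(formed) = 2661 − 2689 = −28 kJ
For 4× the reaction as written: 4 × (−28) = −112 kJ

ΔH = −112 kJ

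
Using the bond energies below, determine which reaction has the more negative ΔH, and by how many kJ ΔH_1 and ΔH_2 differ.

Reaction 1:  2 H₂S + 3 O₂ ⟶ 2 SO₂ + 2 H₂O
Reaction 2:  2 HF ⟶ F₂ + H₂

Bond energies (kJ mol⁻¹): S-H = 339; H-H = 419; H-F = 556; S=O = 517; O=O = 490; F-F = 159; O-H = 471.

Reaction 1:
  Bonds broken (reactants):
    O=O: 3 × 490 = 1470
    S-H: 4 × 339 = 1356
    Σ(broken) = 2826 kJ
  Bonds formed (products):
    O-H: 4 × 471 = 1884
    S=O: 4 × 517 = 2068
    Σ(formed) = 3952 kJ
  ΔH_1 = 2826 − 3952 = −1126 kJ
Reaction 2:
  Bonds broken (reactants):
    H-F: 2 × 556 = 1112
    Σ(broken) = 1112 kJ
  Bonds formed (products):
    F-F: 1 × 159 = 159
    H-H: 1 × 419 = 419
    Σ(formed) = 578 kJ
  ΔH_2 = 1112 − 578 = +534 kJ
ΔH_1 − ΔH_2 = −1660 kJ, so reaction 1 has the more negative ΔH; |ΔH_1 − ΔH_2| = 1660 kJ.

Reaction 1, by 1660 kJ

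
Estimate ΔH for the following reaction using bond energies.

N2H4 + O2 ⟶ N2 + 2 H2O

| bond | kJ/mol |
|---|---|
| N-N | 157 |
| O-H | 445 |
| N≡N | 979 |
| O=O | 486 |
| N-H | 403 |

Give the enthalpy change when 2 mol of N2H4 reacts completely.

Bonds broken (reactants):
  N-H: 4 × 403 = 1612
  N-N: 1 × 157 = 157
  O=O: 1 × 486 = 486
  Σ(broken) = 2255 kJ
Bonds formed (products):
  N≡N: 1 × 979 = 979
  O-H: 4 × 445 = 1780
  Σ(formed) = 2759 kJ
ΔH = Σ(broken) − Σ(formed) = 2255 − 2759 = −504 kJ
For 2× the reaction as written: 2 × (−504) = −1008 kJ

ΔH = −1008 kJ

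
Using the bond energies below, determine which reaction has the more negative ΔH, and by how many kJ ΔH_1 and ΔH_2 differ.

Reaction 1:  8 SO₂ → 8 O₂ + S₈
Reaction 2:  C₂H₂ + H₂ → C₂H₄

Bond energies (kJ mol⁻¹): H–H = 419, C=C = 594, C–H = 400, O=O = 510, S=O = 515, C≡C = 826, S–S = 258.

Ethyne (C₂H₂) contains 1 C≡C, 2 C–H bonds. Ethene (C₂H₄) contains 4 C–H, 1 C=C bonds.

Reaction 2, by 2245 kJ

Reaction 1:
  Bonds broken (reactants):
    S=O: 16 × 515 = 8240
    Σ(broken) = 8240 kJ
  Bonds formed (products):
    O=O: 8 × 510 = 4080
    S–S: 8 × 258 = 2064
    Σ(formed) = 6144 kJ
  ΔH_1 = 8240 − 6144 = +2096 kJ
Reaction 2:
  Bonds broken (reactants):
    C≡C: 1 × 826 = 826
    C–H: 2 × 400 = 800
    H–H: 1 × 419 = 419
    Σ(broken) = 2045 kJ
  Bonds formed (products):
    C–H: 4 × 400 = 1600
    C=C: 1 × 594 = 594
    Σ(formed) = 2194 kJ
  ΔH_2 = 2045 − 2194 = −149 kJ
ΔH_1 − ΔH_2 = +2245 kJ, so reaction 2 has the more negative ΔH; |ΔH_1 − ΔH_2| = 2245 kJ.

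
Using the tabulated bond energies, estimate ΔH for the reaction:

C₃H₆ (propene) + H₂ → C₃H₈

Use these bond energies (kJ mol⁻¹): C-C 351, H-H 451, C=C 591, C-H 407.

Bonds broken (reactants):
  C-C: 1 × 351 = 351
  C-H: 6 × 407 = 2442
  C=C: 1 × 591 = 591
  H-H: 1 × 451 = 451
  Σ(broken) = 3835 kJ
Bonds formed (products):
  C-C: 2 × 351 = 702
  C-H: 8 × 407 = 3256
  Σ(formed) = 3958 kJ
ΔH = Σ(broken) − Σ(formed) = 3835 − 3958 = −123 kJ

ΔH ≈ −123 kJ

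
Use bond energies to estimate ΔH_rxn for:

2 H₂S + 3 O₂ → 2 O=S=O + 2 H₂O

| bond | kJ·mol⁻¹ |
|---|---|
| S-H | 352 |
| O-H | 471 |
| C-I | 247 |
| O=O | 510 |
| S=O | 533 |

ΔH ≈ −1078 kJ

Bonds broken (reactants):
  O=O: 3 × 510 = 1530
  S-H: 4 × 352 = 1408
  Σ(broken) = 2938 kJ
Bonds formed (products):
  O-H: 4 × 471 = 1884
  S=O: 4 × 533 = 2132
  Σ(formed) = 4016 kJ
ΔH = Σ(broken) − Σ(formed) = 2938 − 4016 = −1078 kJ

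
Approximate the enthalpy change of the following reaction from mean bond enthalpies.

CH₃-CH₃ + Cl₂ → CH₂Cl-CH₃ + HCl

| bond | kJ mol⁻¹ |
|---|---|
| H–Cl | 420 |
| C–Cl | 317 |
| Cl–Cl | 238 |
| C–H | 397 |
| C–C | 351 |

ΔH ≈ −102 kJ

Bonds broken (reactants):
  C–C: 1 × 351 = 351
  C–H: 6 × 397 = 2382
  Cl–Cl: 1 × 238 = 238
  Σ(broken) = 2971 kJ
Bonds formed (products):
  C–C: 1 × 351 = 351
  C–Cl: 1 × 317 = 317
  C–H: 5 × 397 = 1985
  H–Cl: 1 × 420 = 420
  Σ(formed) = 3073 kJ
ΔH = Σ(broken) − Σ(formed) = 2971 − 3073 = −102 kJ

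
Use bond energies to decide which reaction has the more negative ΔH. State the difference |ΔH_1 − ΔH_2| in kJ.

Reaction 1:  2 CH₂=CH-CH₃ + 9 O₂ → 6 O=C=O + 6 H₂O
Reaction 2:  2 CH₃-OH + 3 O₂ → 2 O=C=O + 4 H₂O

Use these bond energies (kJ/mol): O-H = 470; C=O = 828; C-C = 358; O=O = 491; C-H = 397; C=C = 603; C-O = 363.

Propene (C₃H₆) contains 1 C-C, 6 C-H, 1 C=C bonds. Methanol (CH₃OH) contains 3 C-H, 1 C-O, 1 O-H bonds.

Reaction 1, by 2920 kJ

Reaction 1:
  Bonds broken (reactants):
    C-C: 2 × 358 = 716
    C-H: 12 × 397 = 4764
    C=C: 2 × 603 = 1206
    O=O: 9 × 491 = 4419
    Σ(broken) = 11105 kJ
  Bonds formed (products):
    C=O: 12 × 828 = 9936
    O-H: 12 × 470 = 5640
    Σ(formed) = 15576 kJ
  ΔH_1 = 11105 − 15576 = −4471 kJ
Reaction 2:
  Bonds broken (reactants):
    C-H: 6 × 397 = 2382
    C-O: 2 × 363 = 726
    O-H: 2 × 470 = 940
    O=O: 3 × 491 = 1473
    Σ(broken) = 5521 kJ
  Bonds formed (products):
    C=O: 4 × 828 = 3312
    O-H: 8 × 470 = 3760
    Σ(formed) = 7072 kJ
  ΔH_2 = 5521 − 7072 = −1551 kJ
ΔH_1 − ΔH_2 = −2920 kJ, so reaction 1 has the more negative ΔH; |ΔH_1 − ΔH_2| = 2920 kJ.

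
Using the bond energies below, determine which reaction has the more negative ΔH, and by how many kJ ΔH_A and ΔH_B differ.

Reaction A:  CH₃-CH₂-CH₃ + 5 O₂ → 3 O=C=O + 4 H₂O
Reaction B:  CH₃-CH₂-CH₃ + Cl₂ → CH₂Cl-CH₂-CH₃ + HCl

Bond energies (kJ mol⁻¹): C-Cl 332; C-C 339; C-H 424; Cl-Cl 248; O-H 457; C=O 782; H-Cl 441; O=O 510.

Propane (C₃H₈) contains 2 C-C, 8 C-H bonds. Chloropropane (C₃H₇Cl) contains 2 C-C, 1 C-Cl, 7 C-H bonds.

Reaction A, by 1627 kJ

Reaction A:
  Bonds broken (reactants):
    C-C: 2 × 339 = 678
    C-H: 8 × 424 = 3392
    O=O: 5 × 510 = 2550
    Σ(broken) = 6620 kJ
  Bonds formed (products):
    C=O: 6 × 782 = 4692
    O-H: 8 × 457 = 3656
    Σ(formed) = 8348 kJ
  ΔH_A = 6620 − 8348 = −1728 kJ
Reaction B:
  Bonds broken (reactants):
    C-C: 2 × 339 = 678
    C-H: 8 × 424 = 3392
    Cl-Cl: 1 × 248 = 248
    Σ(broken) = 4318 kJ
  Bonds formed (products):
    C-C: 2 × 339 = 678
    C-Cl: 1 × 332 = 332
    C-H: 7 × 424 = 2968
    H-Cl: 1 × 441 = 441
    Σ(formed) = 4419 kJ
  ΔH_B = 4318 − 4419 = −101 kJ
ΔH_A − ΔH_B = −1627 kJ, so reaction A has the more negative ΔH; |ΔH_A − ΔH_B| = 1627 kJ.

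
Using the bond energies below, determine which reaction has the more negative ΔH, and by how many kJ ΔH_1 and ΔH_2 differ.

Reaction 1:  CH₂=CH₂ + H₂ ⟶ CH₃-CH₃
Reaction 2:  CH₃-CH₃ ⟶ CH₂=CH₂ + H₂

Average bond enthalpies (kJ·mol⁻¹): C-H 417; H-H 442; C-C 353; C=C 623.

Reaction 1, by 244 kJ

Reaction 1:
  Bonds broken (reactants):
    C-H: 4 × 417 = 1668
    C=C: 1 × 623 = 623
    H-H: 1 × 442 = 442
    Σ(broken) = 2733 kJ
  Bonds formed (products):
    C-C: 1 × 353 = 353
    C-H: 6 × 417 = 2502
    Σ(formed) = 2855 kJ
  ΔH_1 = 2733 − 2855 = −122 kJ
Reaction 2:
  Bonds broken (reactants):
    C-C: 1 × 353 = 353
    C-H: 6 × 417 = 2502
    Σ(broken) = 2855 kJ
  Bonds formed (products):
    C-H: 4 × 417 = 1668
    C=C: 1 × 623 = 623
    H-H: 1 × 442 = 442
    Σ(formed) = 2733 kJ
  ΔH_2 = 2855 − 2733 = +122 kJ
ΔH_1 − ΔH_2 = −244 kJ, so reaction 1 has the more negative ΔH; |ΔH_1 − ΔH_2| = 244 kJ.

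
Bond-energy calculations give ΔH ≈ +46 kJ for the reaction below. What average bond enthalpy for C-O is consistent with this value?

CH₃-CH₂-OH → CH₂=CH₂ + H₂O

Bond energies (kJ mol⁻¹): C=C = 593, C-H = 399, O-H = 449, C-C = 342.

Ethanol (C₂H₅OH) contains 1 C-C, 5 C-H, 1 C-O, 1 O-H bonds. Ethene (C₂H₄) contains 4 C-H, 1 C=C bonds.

Let D be the C-O bond energy.
Σ(broken) = 1×342 + 5×399 + 1×D + 1×449 = 2786 + D
Σ(formed) = 4×399 + 1×593 + 2×449 = 3087
ΔH = Σ(broken) − Σ(formed) = (2786 + D) − (3087) = −301 + D
Setting this equal to +46 kJ gives D = 347 kJ/mol.

D(C-O) ≈ 347 kJ/mol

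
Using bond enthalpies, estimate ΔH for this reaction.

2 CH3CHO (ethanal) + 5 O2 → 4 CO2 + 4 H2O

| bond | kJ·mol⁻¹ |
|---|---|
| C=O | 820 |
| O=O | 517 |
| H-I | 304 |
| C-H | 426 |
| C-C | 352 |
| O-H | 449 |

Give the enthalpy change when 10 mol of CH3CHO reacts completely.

Bonds broken (reactants):
  C-C: 2 × 352 = 704
  C-H: 8 × 426 = 3408
  C=O: 2 × 820 = 1640
  O=O: 5 × 517 = 2585
  Σ(broken) = 8337 kJ
Bonds formed (products):
  C=O: 8 × 820 = 6560
  O-H: 8 × 449 = 3592
  Σ(formed) = 10152 kJ
ΔH = Σ(broken) − Σ(formed) = 8337 − 10152 = −1815 kJ
For 5× the reaction as written: 5 × (−1815) = −9075 kJ

ΔH = −9075 kJ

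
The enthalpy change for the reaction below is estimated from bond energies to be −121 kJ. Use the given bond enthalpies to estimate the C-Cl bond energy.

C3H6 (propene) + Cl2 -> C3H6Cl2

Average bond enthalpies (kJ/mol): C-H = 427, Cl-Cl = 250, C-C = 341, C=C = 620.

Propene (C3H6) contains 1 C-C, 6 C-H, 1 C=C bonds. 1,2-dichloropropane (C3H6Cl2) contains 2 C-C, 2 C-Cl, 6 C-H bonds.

Let D be the C-Cl bond energy.
Σ(broken) = 1×341 + 6×427 + 1×620 + 1×250 = 3773
Σ(formed) = 2×341 + 2×D + 6×427 = 3244 + 2D
ΔH = Σ(broken) − Σ(formed) = (3773) − (3244 + 2D) = +529 − 2D
Setting this equal to −121 kJ gives 2D = 650, so D = 325 kJ/mol.

D(C-Cl) ≈ 325 kJ/mol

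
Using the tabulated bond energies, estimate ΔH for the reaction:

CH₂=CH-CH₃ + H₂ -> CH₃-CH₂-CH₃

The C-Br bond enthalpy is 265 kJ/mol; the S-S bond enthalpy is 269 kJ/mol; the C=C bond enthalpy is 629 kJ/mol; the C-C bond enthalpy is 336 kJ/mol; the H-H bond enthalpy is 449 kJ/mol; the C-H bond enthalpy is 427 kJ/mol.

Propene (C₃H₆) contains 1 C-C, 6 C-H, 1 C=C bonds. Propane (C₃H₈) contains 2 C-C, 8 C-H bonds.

Bonds broken (reactants):
  C-C: 1 × 336 = 336
  C-H: 6 × 427 = 2562
  C=C: 1 × 629 = 629
  H-H: 1 × 449 = 449
  Σ(broken) = 3976 kJ
Bonds formed (products):
  C-C: 2 × 336 = 672
  C-H: 8 × 427 = 3416
  Σ(formed) = 4088 kJ
ΔH = Σ(broken) − Σ(formed) = 3976 − 4088 = −112 kJ

ΔH ≈ −112 kJ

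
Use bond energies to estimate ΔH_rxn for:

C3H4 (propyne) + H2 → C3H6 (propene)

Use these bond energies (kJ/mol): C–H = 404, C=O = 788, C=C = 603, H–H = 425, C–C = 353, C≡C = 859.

ΔH ≈ −127 kJ

Bonds broken (reactants):
  C≡C: 1 × 859 = 859
  C–C: 1 × 353 = 353
  C–H: 4 × 404 = 1616
  H–H: 1 × 425 = 425
  Σ(broken) = 3253 kJ
Bonds formed (products):
  C–C: 1 × 353 = 353
  C–H: 6 × 404 = 2424
  C=C: 1 × 603 = 603
  Σ(formed) = 3380 kJ
ΔH = Σ(broken) − Σ(formed) = 3253 − 3380 = −127 kJ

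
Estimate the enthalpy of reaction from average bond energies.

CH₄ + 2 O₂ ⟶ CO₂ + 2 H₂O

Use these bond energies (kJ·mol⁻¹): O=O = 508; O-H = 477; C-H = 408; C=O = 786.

Bonds broken (reactants):
  C-H: 4 × 408 = 1632
  O=O: 2 × 508 = 1016
  Σ(broken) = 2648 kJ
Bonds formed (products):
  C=O: 2 × 786 = 1572
  O-H: 4 × 477 = 1908
  Σ(formed) = 3480 kJ
ΔH = Σ(broken) − Σ(formed) = 2648 − 3480 = −832 kJ

ΔH ≈ −832 kJ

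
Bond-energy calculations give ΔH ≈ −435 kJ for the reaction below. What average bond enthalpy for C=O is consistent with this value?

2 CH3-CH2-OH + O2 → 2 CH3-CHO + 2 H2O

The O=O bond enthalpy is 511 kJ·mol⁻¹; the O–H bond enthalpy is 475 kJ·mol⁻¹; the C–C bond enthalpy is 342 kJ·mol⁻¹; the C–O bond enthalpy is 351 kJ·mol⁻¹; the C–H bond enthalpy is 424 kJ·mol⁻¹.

Let D be the C=O bond energy.
Σ(broken) = 2×342 + 10×424 + 2×351 + 2×475 + 1×511 = 7087
Σ(formed) = 2×342 + 8×424 + 2×D + 4×475 = 5976 + 2D
ΔH = Σ(broken) − Σ(formed) = (7087) − (5976 + 2D) = +1111 − 2D
Setting this equal to −435 kJ gives 2D = 1546, so D = 773 kJ/mol.

D(C=O) ≈ 773 kJ/mol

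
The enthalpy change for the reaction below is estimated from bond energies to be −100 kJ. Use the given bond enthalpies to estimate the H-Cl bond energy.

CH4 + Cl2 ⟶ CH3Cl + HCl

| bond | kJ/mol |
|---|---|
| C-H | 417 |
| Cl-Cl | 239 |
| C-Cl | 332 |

D(H-Cl) ≈ 424 kJ/mol

Let D be the H-Cl bond energy.
Σ(broken) = 4×417 + 1×239 = 1907
Σ(formed) = 1×332 + 3×417 + 1×D = 1583 + D
ΔH = Σ(broken) − Σ(formed) = (1907) − (1583 + D) = +324 − D
Setting this equal to −100 kJ gives D = 424 kJ/mol.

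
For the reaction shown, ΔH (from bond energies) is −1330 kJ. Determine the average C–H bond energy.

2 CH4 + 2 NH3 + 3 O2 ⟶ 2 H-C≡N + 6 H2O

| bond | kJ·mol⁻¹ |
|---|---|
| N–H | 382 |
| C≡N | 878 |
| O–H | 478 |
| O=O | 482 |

D(C–H) ≈ 404 kJ/mol

Let D be the C–H bond energy.
Σ(broken) = 8×D + 6×382 + 3×482 = 3738 + 8D
Σ(formed) = 2×878 + 2×D + 12×478 = 7492 + 2D
ΔH = Σ(broken) − Σ(formed) = (3738 + 8D) − (7492 + 2D) = −3754 + 6D
Setting this equal to −1330 kJ gives 6D = 2424, so D = 404 kJ/mol.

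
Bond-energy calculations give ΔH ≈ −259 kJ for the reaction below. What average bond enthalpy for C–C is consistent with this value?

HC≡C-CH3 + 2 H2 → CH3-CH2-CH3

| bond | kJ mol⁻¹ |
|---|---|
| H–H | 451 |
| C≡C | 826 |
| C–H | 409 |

D(C–C) ≈ 351 kJ/mol

Let D be the C–C bond energy.
Σ(broken) = 1×826 + 1×D + 4×409 + 2×451 = 3364 + D
Σ(formed) = 2×D + 8×409 = 3272 + 2D
ΔH = Σ(broken) − Σ(formed) = (3364 + D) − (3272 + 2D) = +92 − D
Setting this equal to −259 kJ gives D = 351 kJ/mol.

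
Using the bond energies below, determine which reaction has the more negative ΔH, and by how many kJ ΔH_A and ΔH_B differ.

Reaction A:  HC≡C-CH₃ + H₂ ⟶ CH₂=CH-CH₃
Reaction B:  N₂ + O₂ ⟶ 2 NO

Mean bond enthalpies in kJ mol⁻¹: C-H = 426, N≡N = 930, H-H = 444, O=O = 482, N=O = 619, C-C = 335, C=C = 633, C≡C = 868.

Reaction A:
  Bonds broken (reactants):
    C≡C: 1 × 868 = 868
    C-C: 1 × 335 = 335
    C-H: 4 × 426 = 1704
    H-H: 1 × 444 = 444
    Σ(broken) = 3351 kJ
  Bonds formed (products):
    C-C: 1 × 335 = 335
    C-H: 6 × 426 = 2556
    C=C: 1 × 633 = 633
    Σ(formed) = 3524 kJ
  ΔH_A = 3351 − 3524 = −173 kJ
Reaction B:
  Bonds broken (reactants):
    N≡N: 1 × 930 = 930
    O=O: 1 × 482 = 482
    Σ(broken) = 1412 kJ
  Bonds formed (products):
    N=O: 2 × 619 = 1238
    Σ(formed) = 1238 kJ
  ΔH_B = 1412 − 1238 = +174 kJ
ΔH_A − ΔH_B = −347 kJ, so reaction A has the more negative ΔH; |ΔH_A − ΔH_B| = 347 kJ.

Reaction A, by 347 kJ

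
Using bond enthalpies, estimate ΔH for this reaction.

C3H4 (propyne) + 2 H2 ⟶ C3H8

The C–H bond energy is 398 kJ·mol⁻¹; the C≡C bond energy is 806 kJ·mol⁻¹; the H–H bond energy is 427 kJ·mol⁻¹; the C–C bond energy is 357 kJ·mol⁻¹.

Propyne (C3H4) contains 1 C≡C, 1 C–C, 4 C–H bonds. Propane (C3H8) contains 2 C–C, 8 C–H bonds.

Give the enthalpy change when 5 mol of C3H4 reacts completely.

Bonds broken (reactants):
  C≡C: 1 × 806 = 806
  C–C: 1 × 357 = 357
  C–H: 4 × 398 = 1592
  H–H: 2 × 427 = 854
  Σ(broken) = 3609 kJ
Bonds formed (products):
  C–C: 2 × 357 = 714
  C–H: 8 × 398 = 3184
  Σ(formed) = 3898 kJ
ΔH = Σ(broken) − Σ(formed) = 3609 − 3898 = −289 kJ
For 5× the reaction as written: 5 × (−289) = −1445 kJ

ΔH = −1445 kJ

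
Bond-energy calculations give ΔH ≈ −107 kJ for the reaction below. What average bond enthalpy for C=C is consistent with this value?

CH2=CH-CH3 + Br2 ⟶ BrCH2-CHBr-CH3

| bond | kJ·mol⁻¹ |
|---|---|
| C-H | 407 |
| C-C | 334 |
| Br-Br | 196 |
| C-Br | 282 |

D(C=C) ≈ 595 kJ/mol

Let D be the C=C bond energy.
Σ(broken) = 1×196 + 1×334 + 6×407 + 1×D = 2972 + D
Σ(formed) = 2×282 + 2×334 + 6×407 = 3674
ΔH = Σ(broken) − Σ(formed) = (2972 + D) − (3674) = −702 + D
Setting this equal to −107 kJ gives D = 595 kJ/mol.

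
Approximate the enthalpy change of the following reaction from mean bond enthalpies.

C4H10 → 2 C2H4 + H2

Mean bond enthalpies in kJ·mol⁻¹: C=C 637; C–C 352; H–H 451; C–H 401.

ΔH ≈ +133 kJ

Bonds broken (reactants):
  C–C: 3 × 352 = 1056
  C–H: 10 × 401 = 4010
  Σ(broken) = 5066 kJ
Bonds formed (products):
  C–H: 8 × 401 = 3208
  C=C: 2 × 637 = 1274
  H–H: 1 × 451 = 451
  Σ(formed) = 4933 kJ
ΔH = Σ(broken) − Σ(formed) = 5066 − 4933 = +133 kJ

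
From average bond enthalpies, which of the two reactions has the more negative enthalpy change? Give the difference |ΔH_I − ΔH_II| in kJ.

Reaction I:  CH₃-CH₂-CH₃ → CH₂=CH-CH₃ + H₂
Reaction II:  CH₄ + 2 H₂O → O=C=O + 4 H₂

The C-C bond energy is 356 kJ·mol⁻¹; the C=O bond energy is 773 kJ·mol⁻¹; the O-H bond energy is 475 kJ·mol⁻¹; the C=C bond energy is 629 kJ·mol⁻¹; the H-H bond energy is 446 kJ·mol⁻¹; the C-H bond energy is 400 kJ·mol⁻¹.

Reaction I:
  Bonds broken (reactants):
    C-C: 2 × 356 = 712
    C-H: 8 × 400 = 3200
    Σ(broken) = 3912 kJ
  Bonds formed (products):
    C-C: 1 × 356 = 356
    C-H: 6 × 400 = 2400
    C=C: 1 × 629 = 629
    H-H: 1 × 446 = 446
    Σ(formed) = 3831 kJ
  ΔH_I = 3912 − 3831 = +81 kJ
Reaction II:
  Bonds broken (reactants):
    C-H: 4 × 400 = 1600
    O-H: 4 × 475 = 1900
    Σ(broken) = 3500 kJ
  Bonds formed (products):
    C=O: 2 × 773 = 1546
    H-H: 4 × 446 = 1784
    Σ(formed) = 3330 kJ
  ΔH_II = 3500 − 3330 = +170 kJ
ΔH_I − ΔH_II = −89 kJ, so reaction I has the more negative ΔH; |ΔH_I − ΔH_II| = 89 kJ.

Reaction I, by 89 kJ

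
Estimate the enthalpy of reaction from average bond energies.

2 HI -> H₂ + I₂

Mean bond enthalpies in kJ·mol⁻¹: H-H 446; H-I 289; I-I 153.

ΔH ≈ −21 kJ

Bonds broken (reactants):
  H-I: 2 × 289 = 578
  Σ(broken) = 578 kJ
Bonds formed (products):
  H-H: 1 × 446 = 446
  I-I: 1 × 153 = 153
  Σ(formed) = 599 kJ
ΔH = Σ(broken) − Σ(formed) = 578 − 599 = −21 kJ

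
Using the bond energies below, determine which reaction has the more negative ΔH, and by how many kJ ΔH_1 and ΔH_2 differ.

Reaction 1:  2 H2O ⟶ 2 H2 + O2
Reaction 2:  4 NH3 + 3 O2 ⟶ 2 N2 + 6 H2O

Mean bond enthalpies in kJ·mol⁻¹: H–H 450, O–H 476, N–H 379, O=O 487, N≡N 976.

Reaction 2, by 2172 kJ

Reaction 1:
  Bonds broken (reactants):
    O–H: 4 × 476 = 1904
    Σ(broken) = 1904 kJ
  Bonds formed (products):
    H–H: 2 × 450 = 900
    O=O: 1 × 487 = 487
    Σ(formed) = 1387 kJ
  ΔH_1 = 1904 − 1387 = +517 kJ
Reaction 2:
  Bonds broken (reactants):
    N–H: 12 × 379 = 4548
    O=O: 3 × 487 = 1461
    Σ(broken) = 6009 kJ
  Bonds formed (products):
    N≡N: 2 × 976 = 1952
    O–H: 12 × 476 = 5712
    Σ(formed) = 7664 kJ
  ΔH_2 = 6009 − 7664 = −1655 kJ
ΔH_1 − ΔH_2 = +2172 kJ, so reaction 2 has the more negative ΔH; |ΔH_1 − ΔH_2| = 2172 kJ.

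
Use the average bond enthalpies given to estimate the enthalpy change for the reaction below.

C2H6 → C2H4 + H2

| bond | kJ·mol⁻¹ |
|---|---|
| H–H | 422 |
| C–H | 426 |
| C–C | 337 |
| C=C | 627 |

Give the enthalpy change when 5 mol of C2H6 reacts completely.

Bonds broken (reactants):
  C–C: 1 × 337 = 337
  C–H: 6 × 426 = 2556
  Σ(broken) = 2893 kJ
Bonds formed (products):
  C–H: 4 × 426 = 1704
  C=C: 1 × 627 = 627
  H–H: 1 × 422 = 422
  Σ(formed) = 2753 kJ
ΔH = Σ(broken) − Σ(formed) = 2893 − 2753 = +140 kJ
For 5× the reaction as written: 5 × (+140) = +700 kJ

ΔH = +700 kJ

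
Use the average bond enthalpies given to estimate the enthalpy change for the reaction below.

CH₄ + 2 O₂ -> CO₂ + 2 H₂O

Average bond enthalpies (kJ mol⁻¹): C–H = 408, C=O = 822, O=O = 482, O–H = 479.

Bonds broken (reactants):
  C–H: 4 × 408 = 1632
  O=O: 2 × 482 = 964
  Σ(broken) = 2596 kJ
Bonds formed (products):
  C=O: 2 × 822 = 1644
  O–H: 4 × 479 = 1916
  Σ(formed) = 3560 kJ
ΔH = Σ(broken) − Σ(formed) = 2596 − 3560 = −964 kJ

ΔH ≈ −964 kJ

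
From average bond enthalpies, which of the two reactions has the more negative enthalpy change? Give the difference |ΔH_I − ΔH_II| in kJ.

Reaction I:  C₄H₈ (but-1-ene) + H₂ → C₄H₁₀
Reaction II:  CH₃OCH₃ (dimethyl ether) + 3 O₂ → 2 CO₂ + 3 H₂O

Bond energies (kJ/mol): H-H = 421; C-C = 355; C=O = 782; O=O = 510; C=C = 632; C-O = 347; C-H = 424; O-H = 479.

Reaction II, by 1084 kJ

Reaction I:
  Bonds broken (reactants):
    C-C: 2 × 355 = 710
    C-H: 8 × 424 = 3392
    C=C: 1 × 632 = 632
    H-H: 1 × 421 = 421
    Σ(broken) = 5155 kJ
  Bonds formed (products):
    C-C: 3 × 355 = 1065
    C-H: 10 × 424 = 4240
    Σ(formed) = 5305 kJ
  ΔH_I = 5155 − 5305 = −150 kJ
Reaction II:
  Bonds broken (reactants):
    C-H: 6 × 424 = 2544
    C-O: 2 × 347 = 694
    O=O: 3 × 510 = 1530
    Σ(broken) = 4768 kJ
  Bonds formed (products):
    C=O: 4 × 782 = 3128
    O-H: 6 × 479 = 2874
    Σ(formed) = 6002 kJ
  ΔH_II = 4768 − 6002 = −1234 kJ
ΔH_I − ΔH_II = +1084 kJ, so reaction II has the more negative ΔH; |ΔH_I − ΔH_II| = 1084 kJ.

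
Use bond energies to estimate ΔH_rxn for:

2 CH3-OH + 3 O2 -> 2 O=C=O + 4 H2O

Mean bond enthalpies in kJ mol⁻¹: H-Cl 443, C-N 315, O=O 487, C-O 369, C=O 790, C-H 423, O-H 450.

Bonds broken (reactants):
  C-H: 6 × 423 = 2538
  C-O: 2 × 369 = 738
  O-H: 2 × 450 = 900
  O=O: 3 × 487 = 1461
  Σ(broken) = 5637 kJ
Bonds formed (products):
  C=O: 4 × 790 = 3160
  O-H: 8 × 450 = 3600
  Σ(formed) = 6760 kJ
ΔH = Σ(broken) − Σ(formed) = 5637 − 6760 = −1123 kJ

ΔH ≈ −1123 kJ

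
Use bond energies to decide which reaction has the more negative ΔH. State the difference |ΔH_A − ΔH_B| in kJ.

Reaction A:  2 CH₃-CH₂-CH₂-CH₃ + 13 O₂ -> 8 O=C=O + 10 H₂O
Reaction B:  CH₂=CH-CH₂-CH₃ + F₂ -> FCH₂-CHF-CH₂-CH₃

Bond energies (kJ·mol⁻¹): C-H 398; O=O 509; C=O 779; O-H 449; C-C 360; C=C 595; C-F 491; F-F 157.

Reaction A, by 4117 kJ

Reaction A:
  Bonds broken (reactants):
    C-C: 6 × 360 = 2160
    C-H: 20 × 398 = 7960
    O=O: 13 × 509 = 6617
    Σ(broken) = 16737 kJ
  Bonds formed (products):
    C=O: 16 × 779 = 12464
    O-H: 20 × 449 = 8980
    Σ(formed) = 21444 kJ
  ΔH_A = 16737 − 21444 = −4707 kJ
Reaction B:
  Bonds broken (reactants):
    C-C: 2 × 360 = 720
    C-H: 8 × 398 = 3184
    C=C: 1 × 595 = 595
    F-F: 1 × 157 = 157
    Σ(broken) = 4656 kJ
  Bonds formed (products):
    C-C: 3 × 360 = 1080
    C-F: 2 × 491 = 982
    C-H: 8 × 398 = 3184
    Σ(formed) = 5246 kJ
  ΔH_B = 4656 − 5246 = −590 kJ
ΔH_A − ΔH_B = −4117 kJ, so reaction A has the more negative ΔH; |ΔH_A − ΔH_B| = 4117 kJ.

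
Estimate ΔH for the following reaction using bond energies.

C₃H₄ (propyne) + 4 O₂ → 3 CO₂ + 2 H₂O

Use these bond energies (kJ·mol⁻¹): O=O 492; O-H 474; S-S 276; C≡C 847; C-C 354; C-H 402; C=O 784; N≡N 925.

Bonds broken (reactants):
  C≡C: 1 × 847 = 847
  C-C: 1 × 354 = 354
  C-H: 4 × 402 = 1608
  O=O: 4 × 492 = 1968
  Σ(broken) = 4777 kJ
Bonds formed (products):
  C=O: 6 × 784 = 4704
  O-H: 4 × 474 = 1896
  Σ(formed) = 6600 kJ
ΔH = Σ(broken) − Σ(formed) = 4777 − 6600 = −1823 kJ

ΔH ≈ −1823 kJ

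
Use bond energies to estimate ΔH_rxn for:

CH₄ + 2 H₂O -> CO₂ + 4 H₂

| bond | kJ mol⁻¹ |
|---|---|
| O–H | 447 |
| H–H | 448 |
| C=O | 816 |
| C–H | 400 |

Bonds broken (reactants):
  C–H: 4 × 400 = 1600
  O–H: 4 × 447 = 1788
  Σ(broken) = 3388 kJ
Bonds formed (products):
  C=O: 2 × 816 = 1632
  H–H: 4 × 448 = 1792
  Σ(formed) = 3424 kJ
ΔH = Σ(broken) − Σ(formed) = 3388 − 3424 = −36 kJ

ΔH ≈ −36 kJ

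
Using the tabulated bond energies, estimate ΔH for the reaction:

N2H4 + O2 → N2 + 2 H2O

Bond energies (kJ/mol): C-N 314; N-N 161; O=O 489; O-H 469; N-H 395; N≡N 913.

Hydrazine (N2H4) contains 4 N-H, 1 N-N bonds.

ΔH ≈ −559 kJ

Bonds broken (reactants):
  N-H: 4 × 395 = 1580
  N-N: 1 × 161 = 161
  O=O: 1 × 489 = 489
  Σ(broken) = 2230 kJ
Bonds formed (products):
  N≡N: 1 × 913 = 913
  O-H: 4 × 469 = 1876
  Σ(formed) = 2789 kJ
ΔH = Σ(broken) − Σ(formed) = 2230 − 2789 = −559 kJ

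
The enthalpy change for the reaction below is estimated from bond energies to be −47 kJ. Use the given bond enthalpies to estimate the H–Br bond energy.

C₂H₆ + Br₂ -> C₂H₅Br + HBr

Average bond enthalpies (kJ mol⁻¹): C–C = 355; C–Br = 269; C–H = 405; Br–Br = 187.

Let D be the H–Br bond energy.
Σ(broken) = 1×187 + 1×355 + 6×405 = 2972
Σ(formed) = 1×269 + 1×355 + 5×405 + 1×D = 2649 + D
ΔH = Σ(broken) − Σ(formed) = (2972) − (2649 + D) = +323 − D
Setting this equal to −47 kJ gives D = 370 kJ/mol.

D(H–Br) ≈ 370 kJ/mol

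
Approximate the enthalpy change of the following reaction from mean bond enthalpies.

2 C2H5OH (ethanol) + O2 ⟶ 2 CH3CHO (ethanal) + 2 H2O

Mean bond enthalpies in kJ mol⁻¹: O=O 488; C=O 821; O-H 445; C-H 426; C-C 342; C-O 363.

ΔH ≈ −466 kJ

Bonds broken (reactants):
  C-C: 2 × 342 = 684
  C-H: 10 × 426 = 4260
  C-O: 2 × 363 = 726
  O-H: 2 × 445 = 890
  O=O: 1 × 488 = 488
  Σ(broken) = 7048 kJ
Bonds formed (products):
  C-C: 2 × 342 = 684
  C-H: 8 × 426 = 3408
  C=O: 2 × 821 = 1642
  O-H: 4 × 445 = 1780
  Σ(formed) = 7514 kJ
ΔH = Σ(broken) − Σ(formed) = 7048 − 7514 = −466 kJ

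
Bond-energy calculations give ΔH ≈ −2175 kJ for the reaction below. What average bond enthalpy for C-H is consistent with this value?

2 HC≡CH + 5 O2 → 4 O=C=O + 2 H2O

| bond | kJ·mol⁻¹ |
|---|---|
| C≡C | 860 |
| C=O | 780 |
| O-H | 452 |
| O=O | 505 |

D(C-H) ≈ 407 kJ/mol

Let D be the C-H bond energy.
Σ(broken) = 2×860 + 4×D + 5×505 = 4245 + 4D
Σ(formed) = 8×780 + 4×452 = 8048
ΔH = Σ(broken) − Σ(formed) = (4245 + 4D) − (8048) = −3803 + 4D
Setting this equal to −2175 kJ gives 4D = 1628, so D = 407 kJ/mol.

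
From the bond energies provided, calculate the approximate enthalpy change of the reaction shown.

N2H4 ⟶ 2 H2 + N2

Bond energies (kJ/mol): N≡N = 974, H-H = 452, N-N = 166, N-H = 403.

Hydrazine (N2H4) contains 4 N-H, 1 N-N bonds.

Bonds broken (reactants):
  N-H: 4 × 403 = 1612
  N-N: 1 × 166 = 166
  Σ(broken) = 1778 kJ
Bonds formed (products):
  H-H: 2 × 452 = 904
  N≡N: 1 × 974 = 974
  Σ(formed) = 1878 kJ
ΔH = Σ(broken) − Σ(formed) = 1778 − 1878 = −100 kJ

ΔH ≈ −100 kJ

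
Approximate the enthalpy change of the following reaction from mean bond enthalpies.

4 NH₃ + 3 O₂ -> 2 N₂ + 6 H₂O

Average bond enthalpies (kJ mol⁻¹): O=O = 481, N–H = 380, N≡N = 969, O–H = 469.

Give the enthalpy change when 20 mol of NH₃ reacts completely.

ΔH = −7815 kJ

Bonds broken (reactants):
  N–H: 12 × 380 = 4560
  O=O: 3 × 481 = 1443
  Σ(broken) = 6003 kJ
Bonds formed (products):
  N≡N: 2 × 969 = 1938
  O–H: 12 × 469 = 5628
  Σ(formed) = 7566 kJ
ΔH = Σ(broken) − Σ(formed) = 6003 − 7566 = −1563 kJ
For 5× the reaction as written: 5 × (−1563) = −7815 kJ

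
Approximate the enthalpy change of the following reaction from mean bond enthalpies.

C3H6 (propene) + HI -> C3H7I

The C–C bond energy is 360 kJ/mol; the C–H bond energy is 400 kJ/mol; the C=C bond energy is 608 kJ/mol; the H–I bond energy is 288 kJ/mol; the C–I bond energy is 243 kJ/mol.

ΔH ≈ −107 kJ

Bonds broken (reactants):
  C–C: 1 × 360 = 360
  C–H: 6 × 400 = 2400
  C=C: 1 × 608 = 608
  H–I: 1 × 288 = 288
  Σ(broken) = 3656 kJ
Bonds formed (products):
  C–C: 2 × 360 = 720
  C–H: 7 × 400 = 2800
  C–I: 1 × 243 = 243
  Σ(formed) = 3763 kJ
ΔH = Σ(broken) − Σ(formed) = 3656 − 3763 = −107 kJ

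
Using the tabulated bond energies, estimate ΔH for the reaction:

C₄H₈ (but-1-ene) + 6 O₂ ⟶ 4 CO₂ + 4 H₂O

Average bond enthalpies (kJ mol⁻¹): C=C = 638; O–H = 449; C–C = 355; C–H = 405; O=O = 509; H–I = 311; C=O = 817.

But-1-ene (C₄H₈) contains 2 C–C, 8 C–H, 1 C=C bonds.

ΔH ≈ −2486 kJ

Bonds broken (reactants):
  C–C: 2 × 355 = 710
  C–H: 8 × 405 = 3240
  C=C: 1 × 638 = 638
  O=O: 6 × 509 = 3054
  Σ(broken) = 7642 kJ
Bonds formed (products):
  C=O: 8 × 817 = 6536
  O–H: 8 × 449 = 3592
  Σ(formed) = 10128 kJ
ΔH = Σ(broken) − Σ(formed) = 7642 − 10128 = −2486 kJ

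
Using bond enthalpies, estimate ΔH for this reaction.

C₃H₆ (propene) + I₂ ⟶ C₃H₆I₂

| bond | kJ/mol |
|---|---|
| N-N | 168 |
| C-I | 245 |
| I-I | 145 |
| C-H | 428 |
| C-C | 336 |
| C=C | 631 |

ΔH ≈ −50 kJ

Bonds broken (reactants):
  C-C: 1 × 336 = 336
  C-H: 6 × 428 = 2568
  C=C: 1 × 631 = 631
  I-I: 1 × 145 = 145
  Σ(broken) = 3680 kJ
Bonds formed (products):
  C-C: 2 × 336 = 672
  C-H: 6 × 428 = 2568
  C-I: 2 × 245 = 490
  Σ(formed) = 3730 kJ
ΔH = Σ(broken) − Σ(formed) = 3680 − 3730 = −50 kJ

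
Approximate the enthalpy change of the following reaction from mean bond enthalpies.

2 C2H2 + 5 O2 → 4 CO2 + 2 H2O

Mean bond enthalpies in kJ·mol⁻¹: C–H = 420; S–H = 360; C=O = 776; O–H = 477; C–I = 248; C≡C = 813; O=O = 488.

ΔH ≈ −2370 kJ

Bonds broken (reactants):
  C≡C: 2 × 813 = 1626
  C–H: 4 × 420 = 1680
  O=O: 5 × 488 = 2440
  Σ(broken) = 5746 kJ
Bonds formed (products):
  C=O: 8 × 776 = 6208
  O–H: 4 × 477 = 1908
  Σ(formed) = 8116 kJ
ΔH = Σ(broken) − Σ(formed) = 5746 − 8116 = −2370 kJ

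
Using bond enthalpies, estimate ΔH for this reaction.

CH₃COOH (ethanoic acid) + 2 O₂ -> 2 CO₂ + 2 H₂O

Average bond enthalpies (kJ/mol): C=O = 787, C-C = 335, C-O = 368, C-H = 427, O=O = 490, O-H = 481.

Bonds broken (reactants):
  C-C: 1 × 335 = 335
  C-H: 3 × 427 = 1281
  C-O: 1 × 368 = 368
  C=O: 1 × 787 = 787
  O-H: 1 × 481 = 481
  O=O: 2 × 490 = 980
  Σ(broken) = 4232 kJ
Bonds formed (products):
  C=O: 4 × 787 = 3148
  O-H: 4 × 481 = 1924
  Σ(formed) = 5072 kJ
ΔH = Σ(broken) − Σ(formed) = 4232 − 5072 = −840 kJ

ΔH ≈ −840 kJ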